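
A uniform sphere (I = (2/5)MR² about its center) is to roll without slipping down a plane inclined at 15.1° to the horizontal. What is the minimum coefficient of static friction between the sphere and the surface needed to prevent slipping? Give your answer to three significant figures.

Here I = (2/5)MR², so the shape factor k = I/(MR²) = 0.4.
Translational: Mg sinθ − f = Ma. Rotational about the CM: fR = Iα = kMRa, so f = kMa.
These give a = g sinθ/(1+k) and the required friction f = kMg sinθ/(1+k).
With N = Mg cosθ, the no-slip condition f ≤ μN gives μ_min = f/N = k tanθ/(1+k).
μ_min = 0.4 × tan15.1° / 1.4 ≈ 0.0771.

μ_min ≈ 0.0771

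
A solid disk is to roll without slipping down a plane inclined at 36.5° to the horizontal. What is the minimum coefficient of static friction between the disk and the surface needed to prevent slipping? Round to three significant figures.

μ_min ≈ 0.247

For this body I = (1/2)MR², i.e. k = I/(MR²) = 0.5.
Along the incline Mg sinθ − f = Ma, and torque about the center fR = Iα = kMR²(a/R) gives f = kMa.
These give a = g sinθ/(1+k) and the required friction f = kMg sinθ/(1+k).
With N = Mg cosθ, the no-slip condition f ≤ μN gives μ_min = f/N = k tanθ/(1+k).
μ_min = 0.5 × tan36.5° / 1.5 ≈ 0.247.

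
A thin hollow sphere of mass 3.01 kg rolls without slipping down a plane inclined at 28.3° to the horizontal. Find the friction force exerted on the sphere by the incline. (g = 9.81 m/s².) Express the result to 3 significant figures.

With I = (2/3)MR², the ratio k = I/(MR²) is 2/3.
Newton's second law down the slope: Mg sinθ − f = Ma. The torque equation fR = Iα (with α = a/R) gives f = kMa.
Combining, a = g sinθ/(1+k) and f = kMa = kMg sinθ/(1+k).
f = (2/3) × 3.01 × 9.81 × sin28.3° / 1.667 ≈ 5.60 N.

f ≈ 5.60 N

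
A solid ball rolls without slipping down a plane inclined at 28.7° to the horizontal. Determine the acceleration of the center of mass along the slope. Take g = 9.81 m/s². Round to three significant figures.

For this body I = (2/5)MR², i.e. k = I/(MR²) = 0.4.
Along the incline Mg sinθ − f = Ma, and torque about the center fR = Iα = kMR²(a/R) gives f = kMa.
Eliminating f: Mg sinθ = (1+k)Ma, so a = g sinθ/(1+k) = 9.81 × sin28.7° / 1.4 ≈ 3.36 m/s².

a ≈ 3.36 m/s²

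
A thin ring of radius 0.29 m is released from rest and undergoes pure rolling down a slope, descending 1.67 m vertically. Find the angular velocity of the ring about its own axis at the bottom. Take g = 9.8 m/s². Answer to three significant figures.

ω ≈ 13.9 rad/s

The moment of inertia is MR², giving k ≡ I/(MR²) = 1.
Rolling without slipping gives ω = v/R, so the total kinetic energy is ½Mv² + ½Iω² = ½(1+k)Mv² = Mv².
Energy conservation Mgh = ½(1+k)Mv² gives v = √(2gh/(1+k)) = √(2 × 9.8 × 1.67 / 2) = 4.045 m/s.
Then ω = v/R = 4.045 / 0.29 ≈ 13.9 rad/s.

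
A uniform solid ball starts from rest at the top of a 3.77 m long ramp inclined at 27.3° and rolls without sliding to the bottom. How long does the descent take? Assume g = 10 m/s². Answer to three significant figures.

The moment of inertia is (2/5)MR², giving k ≡ I/(MR²) = 0.4.
Translational: Mg sinθ − f = Ma. Rotational about the CM: fR = Iα = kMRa, so f = kMa.
Hence a = g sinθ/(1+k) = 10×sin27.3°/1.4 = 3.276 m/s².
With constant a from rest, t = √(2L/a) = √(2·3.77/3.276) ≈ 1.52 s.

t ≈ 1.52 s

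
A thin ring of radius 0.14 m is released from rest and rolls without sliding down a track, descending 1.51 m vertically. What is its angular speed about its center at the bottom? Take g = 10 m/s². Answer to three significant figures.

ω ≈ 27.8 rad/s

The moment of inertia is MR², giving k ≡ I/(MR²) = 1.
Pure rolling means v = ωR; then KE = ½Mv² + ½I(v/R)² = ½(1+k)Mv² = Mv².
Energy conservation Mgh = ½(1+k)Mv² gives v = √(2gh/(1+k)) = √(2 × 10 × 1.51 / 2) = 3.886 m/s.
The angular speed follows from ω = v/R = 3.886/0.14 ≈ 27.8 rad/s.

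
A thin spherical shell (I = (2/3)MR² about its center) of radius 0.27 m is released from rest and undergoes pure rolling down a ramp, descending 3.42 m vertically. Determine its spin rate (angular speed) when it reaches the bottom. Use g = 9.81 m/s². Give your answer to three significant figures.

For this body I = (2/3)MR², i.e. k = I/(MR²) = 2/3.
Pure rolling means v = ωR; then KE = ½Mv² + ½I(v/R)² = ½(1+k)Mv² = (5/6)Mv².
Energy conservation Mgh = ½(1+k)Mv² gives v = √(2gh/(1+k)) = √(2 × 9.81 × 3.42 / 1.667) = 6.345 m/s.
Then ω = v/R = 6.345 / 0.27 ≈ 23.5 rad/s.

ω ≈ 23.5 rad/s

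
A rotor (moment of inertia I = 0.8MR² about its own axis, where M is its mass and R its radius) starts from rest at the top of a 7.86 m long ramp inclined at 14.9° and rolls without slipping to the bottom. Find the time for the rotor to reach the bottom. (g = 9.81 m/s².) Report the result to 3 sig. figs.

Here I = 0.8MR², so the shape factor k = I/(MR²) = 0.8.
Along the incline Mg sinθ − f = Ma, and torque about the center fR = Iα = kMR²(a/R) gives f = kMa.
Hence a = g sinθ/(1+k) = 9.81×sin14.9°/1.8 = 1.401 m/s².
With constant a from rest, t = √(2L/a) = √(2·7.86/1.401) ≈ 3.35 s.

t ≈ 3.35 s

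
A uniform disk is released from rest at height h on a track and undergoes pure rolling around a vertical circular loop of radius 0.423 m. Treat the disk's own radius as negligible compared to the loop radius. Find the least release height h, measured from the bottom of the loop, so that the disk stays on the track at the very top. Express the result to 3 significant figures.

h_min ≈ 1.16 m

For this body I = (1/2)MR², i.e. k = I/(MR²) = 0.5.
At the top of the loop, the minimum-contact condition is Mg = Mv_top²/r, so v_top² = gr.
With ω = v/R, the kinetic energy at speed v is ½(1+k)Mv² = (3/4)Mv².
Energy conservation from release (height h) to the top (height 2r): Mgh = Mg(2r) + (3/4)M·gr.
Thus h_min = 2r + (1+k)r/2 = r(2 + 1.5/2) = 0.423 × 2.75 ≈ 1.16 m.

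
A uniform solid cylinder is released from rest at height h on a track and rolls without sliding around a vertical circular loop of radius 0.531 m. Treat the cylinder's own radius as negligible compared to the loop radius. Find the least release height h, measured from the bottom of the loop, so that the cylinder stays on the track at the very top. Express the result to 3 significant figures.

Here I = (1/2)MR², so the shape factor k = I/(MR²) = 0.5.
At the top, contact is just lost when gravity alone supplies the centripetal force: Mg = Mv_top²/r, i.e. v_top² = gr.
With ω = v/R, the kinetic energy at speed v is ½(1+k)Mv² = (3/4)Mv².
Energy conservation from release (height h) to the top (height 2r): Mgh = Mg(2r) + (3/4)M·gr.
Thus h_min = 2r + (1+k)r/2 = r(2 + 1.5/2) = 0.531 × 2.75 ≈ 1.46 m.

h_min ≈ 1.46 m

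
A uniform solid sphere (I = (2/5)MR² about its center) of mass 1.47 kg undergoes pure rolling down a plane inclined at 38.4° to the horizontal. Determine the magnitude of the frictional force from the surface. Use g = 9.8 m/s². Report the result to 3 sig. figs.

f ≈ 2.56 N

Here I = (2/5)MR², so the shape factor k = I/(MR²) = 0.4.
Newton's second law down the slope: Mg sinθ − f = Ma. The torque equation fR = Iα (with α = a/R) gives f = kMa.
Combining, a = g sinθ/(1+k) and f = kMa = kMg sinθ/(1+k).
f = 0.4 × 1.47 × 9.8 × sin38.4° / 1.4 ≈ 2.56 N.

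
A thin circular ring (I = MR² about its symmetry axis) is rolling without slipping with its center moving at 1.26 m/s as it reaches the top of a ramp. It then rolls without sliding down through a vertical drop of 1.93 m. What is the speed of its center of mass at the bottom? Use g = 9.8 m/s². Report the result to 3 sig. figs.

v ≈ 4.53 m/s

For this body I = MR², i.e. k = I/(MR²) = 1.
The rolling condition ω = v/R makes the rotational term ½I(v/R)² = ½kMv², so KE_total = ½(1+k)Mv² = Mv².
Conserving energy between top and bottom: Mv² = Mv₀² + Mgh, hence v² = v₀² + 2gh/(1+k).
v = √(1.26² + 2×9.8×1.93/2) = √20.5 ≈ 4.53 m/s.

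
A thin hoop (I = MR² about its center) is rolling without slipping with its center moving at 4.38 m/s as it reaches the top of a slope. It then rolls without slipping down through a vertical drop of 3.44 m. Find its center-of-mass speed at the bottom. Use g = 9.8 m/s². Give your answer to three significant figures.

v ≈ 7.27 m/s

With I = MR², the ratio k = I/(MR²) is 1.
Rolling without slipping gives ω = v/R, so the total kinetic energy is ½Mv² + ½Iω² = ½(1+k)Mv² = Mv².
Conserving energy between top and bottom: Mv² = Mv₀² + Mgh, hence v² = v₀² + 2gh/(1+k).
v = √(4.38² + 2×9.8×3.44/2) = √52.9 ≈ 7.27 m/s.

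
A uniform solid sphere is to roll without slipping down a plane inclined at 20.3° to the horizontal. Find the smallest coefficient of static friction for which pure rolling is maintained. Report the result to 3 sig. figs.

The moment of inertia is (2/5)MR², giving k ≡ I/(MR²) = 0.4.
Translational: Mg sinθ − f = Ma. Rotational about the CM: fR = Iα = kMRa, so f = kMa.
These give a = g sinθ/(1+k) and the required friction f = kMg sinθ/(1+k).
The normal force is N = Mg cosθ, so μ_min = f/N = k tanθ/(1+k).
μ_min = 0.4 × tan20.3° / 1.4 ≈ 0.106.

μ_min ≈ 0.106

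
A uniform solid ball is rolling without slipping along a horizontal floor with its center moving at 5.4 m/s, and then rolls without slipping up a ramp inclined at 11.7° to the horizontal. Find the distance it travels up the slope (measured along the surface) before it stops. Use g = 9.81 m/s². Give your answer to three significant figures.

d ≈ 10.3 m

The moment of inertia is (2/5)MR², giving k ≡ I/(MR²) = 0.4.
Pure rolling means v = ωR; then KE = ½Mv² + ½I(v/R)² = ½(1+k)Mv² = (7/10)Mv².
Setting this equal to Mgh gives the vertical rise h = (1+k)v₀²/(2g) = 1.4×5.4²/(2×9.81) = 2.081 m.
The distance along the slope is d = h/sinθ = 2.081/sin11.7° ≈ 10.3 m.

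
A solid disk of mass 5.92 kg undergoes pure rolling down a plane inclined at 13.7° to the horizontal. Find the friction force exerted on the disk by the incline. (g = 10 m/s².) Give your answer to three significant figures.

For this body I = (1/2)MR², i.e. k = I/(MR²) = 0.5.
Along the incline Mg sinθ − f = Ma, and torque about the center fR = Iα = kMR²(a/R) gives f = kMa.
Combining, a = g sinθ/(1+k) and f = kMa = kMg sinθ/(1+k).
f = 0.5 × 5.92 × 10 × sin13.7° / 1.5 ≈ 4.67 N.

f ≈ 4.67 N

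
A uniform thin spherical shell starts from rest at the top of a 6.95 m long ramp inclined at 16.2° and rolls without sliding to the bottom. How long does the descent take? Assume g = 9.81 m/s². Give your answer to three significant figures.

For this body I = (2/3)MR², i.e. k = I/(MR²) = 2/3.
Along the incline Mg sinθ − f = Ma, and torque about the center fR = Iα = kMR²(a/R) gives f = kMa.
Hence a = g sinθ/(1+k) = 9.81×sin16.2°/1.667 = 1.642 m/s².
Starting from rest, L = ½at², so t = √(2L/a) = √(2×6.95/1.642) ≈ 2.91 s.

t ≈ 2.91 s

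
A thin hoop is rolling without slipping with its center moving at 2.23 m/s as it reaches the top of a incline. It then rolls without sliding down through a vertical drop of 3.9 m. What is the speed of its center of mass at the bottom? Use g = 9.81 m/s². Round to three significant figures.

Here I = MR², so the shape factor k = I/(MR²) = 1.
The rolling condition ω = v/R makes the rotational term ½I(v/R)² = ½kMv², so KE_total = ½(1+k)Mv² = Mv².
Conserving energy between top and bottom: Mv² = Mv₀² + Mgh, hence v² = v₀² + 2gh/(1+k).
v = √(2.23² + 2×9.81×3.9/2) = √43.23 ≈ 6.58 m/s.

v ≈ 6.58 m/s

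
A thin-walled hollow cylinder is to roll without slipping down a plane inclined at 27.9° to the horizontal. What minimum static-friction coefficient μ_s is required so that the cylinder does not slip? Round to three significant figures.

For this body I = MR², i.e. k = I/(MR²) = 1.
Translational: Mg sinθ − f = Ma. Rotational about the CM: fR = Iα = kMRa, so f = kMa.
These give a = g sinθ/(1+k) and the required friction f = kMg sinθ/(1+k).
With N = Mg cosθ, the no-slip condition f ≤ μN gives μ_min = f/N = k tanθ/(1+k).
μ_min = 1 × tan27.9° / 2 ≈ 0.265.

μ_min ≈ 0.265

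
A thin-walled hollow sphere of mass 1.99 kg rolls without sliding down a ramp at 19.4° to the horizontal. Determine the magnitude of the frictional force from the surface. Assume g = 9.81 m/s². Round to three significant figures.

With I = (2/3)MR², the ratio k = I/(MR²) is 2/3.
Along the incline Mg sinθ − f = Ma, and torque about the center fR = Iα = kMR²(a/R) gives f = kMa.
Combining, a = g sinθ/(1+k) and f = kMa = kMg sinθ/(1+k).
f = (2/3) × 1.99 × 9.81 × sin19.4° / 1.667 ≈ 2.59 N.

f ≈ 2.59 N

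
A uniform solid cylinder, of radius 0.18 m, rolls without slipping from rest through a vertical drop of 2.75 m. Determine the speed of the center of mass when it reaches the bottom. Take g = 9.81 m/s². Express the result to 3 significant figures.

v ≈ 6.00 m/s

The moment of inertia is (1/2)MR², giving k ≡ I/(MR²) = 0.5.
Pure rolling means v = ωR; then KE = ½Mv² + ½I(v/R)² = ½(1+k)Mv² = (3/4)Mv².
Setting Mgh = (3/4)Mv² gives v = √(2gh/(1+k)) = √(2·9.81·2.75/1.5) ≈ 6.00 m/s.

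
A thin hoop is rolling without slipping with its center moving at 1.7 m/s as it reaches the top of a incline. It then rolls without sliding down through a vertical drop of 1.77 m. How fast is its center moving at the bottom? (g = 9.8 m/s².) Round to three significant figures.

v ≈ 4.50 m/s

The moment of inertia is MR², giving k ≡ I/(MR²) = 1.
Pure rolling means v = ωR; then KE = ½Mv² + ½I(v/R)² = ½(1+k)Mv² = Mv².
Energy conservation: Mv₀² + Mgh = Mv², so v² = v₀² + 2gh/(1+k).
v = √(1.7² + 2×9.8×1.77/2) = √20.24 ≈ 4.50 m/s.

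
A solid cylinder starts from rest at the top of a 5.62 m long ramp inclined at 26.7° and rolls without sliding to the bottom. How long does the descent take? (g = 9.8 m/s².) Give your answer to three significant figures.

Here I = (1/2)MR², so the shape factor k = I/(MR²) = 0.5.
Along the incline Mg sinθ − f = Ma, and torque about the center fR = Iα = kMR²(a/R) gives f = kMa.
Hence a = g sinθ/(1+k) = 9.8×sin26.7°/1.5 = 2.936 m/s².
Starting from rest, L = ½at², so t = √(2L/a) = √(2×5.62/2.936) ≈ 1.96 s.

t ≈ 1.96 s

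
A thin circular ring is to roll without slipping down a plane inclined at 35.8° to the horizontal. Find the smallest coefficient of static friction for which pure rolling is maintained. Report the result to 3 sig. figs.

μ_min ≈ 0.361

With I = MR², the ratio k = I/(MR²) is 1.
Along the incline Mg sinθ − f = Ma, and torque about the center fR = Iα = kMR²(a/R) gives f = kMa.
These give a = g sinθ/(1+k) and the required friction f = kMg sinθ/(1+k).
The normal force is N = Mg cosθ, so μ_min = f/N = k tanθ/(1+k).
μ_min = 1 × tan35.8° / 2 ≈ 0.361.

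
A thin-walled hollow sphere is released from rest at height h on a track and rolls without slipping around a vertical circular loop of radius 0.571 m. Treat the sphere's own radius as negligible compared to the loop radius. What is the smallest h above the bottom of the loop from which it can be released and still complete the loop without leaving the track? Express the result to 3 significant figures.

Here I = (2/3)MR², so the shape factor k = I/(MR²) = 2/3.
At the top, contact is just lost when gravity alone supplies the centripetal force: Mg = Mv_top²/r, i.e. v_top² = gr.
With ω = v/R, the kinetic energy at speed v is ½(1+k)Mv² = (5/6)Mv².
Energy conservation from release (height h) to the top (height 2r): Mgh = Mg(2r) + (5/6)M·gr.
Thus h_min = 2r + (1+k)r/2 = r(2 + 1.667/2) = 0.571 × 2.833 ≈ 1.62 m.

h_min ≈ 1.62 m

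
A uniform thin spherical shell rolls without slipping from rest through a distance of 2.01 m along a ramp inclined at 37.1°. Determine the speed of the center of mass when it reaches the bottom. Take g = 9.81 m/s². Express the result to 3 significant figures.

v ≈ 3.78 m/s

With I = (2/3)MR², the ratio k = I/(MR²) is 2/3.
Pure rolling means v = ωR; then KE = ½Mv² + ½I(v/R)² = ½(1+k)Mv² = (5/6)Mv².
The vertical drop is h = L sinθ = 2.01 × sin37.1° = 1.212 m.
Energy conservation: Mgh = (5/6)Mv², so v = √(2gh/(1+k)) = √(2 × 9.81 × 1.212 / 1.667) ≈ 3.78 m/s.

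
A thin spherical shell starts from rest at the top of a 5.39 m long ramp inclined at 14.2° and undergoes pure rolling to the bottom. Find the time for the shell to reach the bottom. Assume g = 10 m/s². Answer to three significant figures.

Here I = (2/3)MR², so the shape factor k = I/(MR²) = 2/3.
Translational: Mg sinθ − f = Ma. Rotational about the CM: fR = Iα = kMRa, so f = kMa.
Hence a = g sinθ/(1+k) = 10×sin14.2°/1.667 = 1.472 m/s².
Starting from rest, L = ½at², so t = √(2L/a) = √(2×5.39/1.472) ≈ 2.71 s.

t ≈ 2.71 s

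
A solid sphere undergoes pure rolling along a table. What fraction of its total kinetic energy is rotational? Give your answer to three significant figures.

With I = (2/5)MR², the ratio k = I/(MR²) is 0.4.
With ω = v/R, KE_trans = ½Mv² and KE_rot = ½Iω² = ½kMv², so KE_total = ½(1+k)Mv².
The rotational fraction is therefore k/(1+k) = 0.4/1.4 ≈ 0.286.

fraction ≈ 0.286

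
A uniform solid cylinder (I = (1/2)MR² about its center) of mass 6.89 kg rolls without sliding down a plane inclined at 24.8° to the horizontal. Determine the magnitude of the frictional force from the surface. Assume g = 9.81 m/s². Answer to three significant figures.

f ≈ 9.45 N

Here I = (1/2)MR², so the shape factor k = I/(MR²) = 0.5.
Newton's second law down the slope: Mg sinθ − f = Ma. The torque equation fR = Iα (with α = a/R) gives f = kMa.
Combining, a = g sinθ/(1+k) and f = kMa = kMg sinθ/(1+k).
f = 0.5 × 6.89 × 9.81 × sin24.8° / 1.5 ≈ 9.45 N.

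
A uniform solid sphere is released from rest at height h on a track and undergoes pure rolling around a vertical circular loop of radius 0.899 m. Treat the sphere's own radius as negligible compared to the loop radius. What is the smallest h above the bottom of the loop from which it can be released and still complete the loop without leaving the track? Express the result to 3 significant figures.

h_min ≈ 2.43 m

The moment of inertia is (2/5)MR², giving k ≡ I/(MR²) = 0.4.
At the top, contact is just lost when gravity alone supplies the centripetal force: Mg = Mv_top²/r, i.e. v_top² = gr.
With ω = v/R, the kinetic energy at speed v is ½(1+k)Mv² = (7/10)Mv².
Energy conservation from release (height h) to the top (height 2r): Mgh = Mg(2r) + (7/10)M·gr.
Thus h_min = 2r + (1+k)r/2 = r(2 + 1.4/2) = 0.899 × 2.7 ≈ 2.43 m.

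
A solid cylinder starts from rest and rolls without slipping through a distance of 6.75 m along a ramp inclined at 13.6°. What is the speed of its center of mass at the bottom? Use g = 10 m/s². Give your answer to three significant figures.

v ≈ 4.60 m/s

With I = (1/2)MR², the ratio k = I/(MR²) is 0.5.
Pure rolling means v = ωR; then KE = ½Mv² + ½I(v/R)² = ½(1+k)Mv² = (3/4)Mv².
The vertical drop is h = L sinθ = 6.75 × sin13.6° = 1.587 m.
Setting Mgh = (3/4)Mv² gives v = √(2gh/(1+k)) = √(2·10·1.587/1.5) ≈ 4.60 m/s.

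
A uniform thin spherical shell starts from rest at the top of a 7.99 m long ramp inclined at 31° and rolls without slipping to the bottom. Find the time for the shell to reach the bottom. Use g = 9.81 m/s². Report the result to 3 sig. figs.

t ≈ 2.30 s

Here I = (2/3)MR², so the shape factor k = I/(MR²) = 2/3.
Translational: Mg sinθ − f = Ma. Rotational about the CM: fR = Iα = kMRa, so f = kMa.
Hence a = g sinθ/(1+k) = 9.81×sin31°/1.667 = 3.032 m/s².
With constant a from rest, t = √(2L/a) = √(2·7.99/3.032) ≈ 2.30 s.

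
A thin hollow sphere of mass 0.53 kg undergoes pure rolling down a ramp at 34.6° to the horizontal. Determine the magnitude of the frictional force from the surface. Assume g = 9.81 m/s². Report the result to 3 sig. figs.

f ≈ 1.18 N

For this body I = (2/3)MR², i.e. k = I/(MR²) = 2/3.
Newton's second law down the slope: Mg sinθ − f = Ma. The torque equation fR = Iα (with α = a/R) gives f = kMa.
Combining, a = g sinθ/(1+k) and f = kMa = kMg sinθ/(1+k).
f = (2/3) × 0.53 × 9.81 × sin34.6° / 1.667 ≈ 1.18 N.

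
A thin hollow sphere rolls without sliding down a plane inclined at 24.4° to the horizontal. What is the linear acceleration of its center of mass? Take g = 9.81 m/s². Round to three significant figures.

The moment of inertia is (2/3)MR², giving k ≡ I/(MR²) = 2/3.
Newton's second law down the slope: Mg sinθ − f = Ma. The torque equation fR = Iα (with α = a/R) gives f = kMa.
Eliminating f: Mg sinθ = (1+k)Ma, so a = g sinθ/(1+k) = 9.81 × sin24.4° / 1.667 ≈ 2.43 m/s².

a ≈ 2.43 m/s²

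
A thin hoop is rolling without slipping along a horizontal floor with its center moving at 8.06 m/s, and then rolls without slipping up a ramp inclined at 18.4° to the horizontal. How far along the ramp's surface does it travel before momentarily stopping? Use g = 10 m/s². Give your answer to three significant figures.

With I = MR², the ratio k = I/(MR²) is 1.
Rolling without slipping gives ω = v/R, so the total kinetic energy is ½Mv² + ½Iω² = ½(1+k)Mv² = Mv².
Setting this equal to Mgh gives the vertical rise h = (1+k)v₀²/(2g) = 2×8.06²/(2×10) = 6.496 m.
The distance along the slope is d = h/sinθ = 6.496/sin18.4° ≈ 20.6 m.

d ≈ 20.6 m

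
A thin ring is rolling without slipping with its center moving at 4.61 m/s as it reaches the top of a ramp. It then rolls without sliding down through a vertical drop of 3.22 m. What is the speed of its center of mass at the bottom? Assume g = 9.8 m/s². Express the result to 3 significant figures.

For this body I = MR², i.e. k = I/(MR²) = 1.
The rolling condition ω = v/R makes the rotational term ½I(v/R)² = ½kMv², so KE_total = ½(1+k)Mv² = Mv².
Conserving energy between top and bottom: Mv² = Mv₀² + Mgh, hence v² = v₀² + 2gh/(1+k).
v = √(4.61² + 2×9.8×3.22/2) = √52.81 ≈ 7.27 m/s.

v ≈ 7.27 m/s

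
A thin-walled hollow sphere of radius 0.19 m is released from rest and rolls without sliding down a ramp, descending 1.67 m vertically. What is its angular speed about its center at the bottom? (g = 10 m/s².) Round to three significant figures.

ω ≈ 23.6 rad/s

Here I = (2/3)MR², so the shape factor k = I/(MR²) = 2/3.
Since it rolls without slipping, ω = v/R and KE = ½Mv² + ½Iω² = ½(1+k)Mv² = (5/6)Mv².
Energy conservation Mgh = ½(1+k)Mv² gives v = √(2gh/(1+k)) = √(2 × 10 × 1.67 / 1.667) = 4.477 m/s.
The angular speed follows from ω = v/R = 4.477/0.19 ≈ 23.6 rad/s.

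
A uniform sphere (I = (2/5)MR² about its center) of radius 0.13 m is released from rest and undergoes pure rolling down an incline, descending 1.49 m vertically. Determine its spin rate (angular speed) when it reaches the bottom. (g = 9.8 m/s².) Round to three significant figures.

The moment of inertia is (2/5)MR², giving k ≡ I/(MR²) = 0.4.
The rolling condition ω = v/R makes the rotational term ½I(v/R)² = ½kMv², so KE_total = ½(1+k)Mv² = (7/10)Mv².
Energy conservation Mgh = ½(1+k)Mv² gives v = √(2gh/(1+k)) = √(2 × 9.8 × 1.49 / 1.4) = 4.567 m/s.
The angular speed follows from ω = v/R = 4.567/0.13 ≈ 35.1 rad/s.

ω ≈ 35.1 rad/s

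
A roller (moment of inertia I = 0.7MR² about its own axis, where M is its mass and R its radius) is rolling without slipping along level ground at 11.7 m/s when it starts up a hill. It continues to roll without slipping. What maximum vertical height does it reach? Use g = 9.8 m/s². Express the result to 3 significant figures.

With I = 0.7MR², the ratio k = I/(MR²) is 0.7.
Since it rolls without slipping, ω = v/R and KE = ½Mv² + ½Iω² = ½(1+k)Mv² = (17/20)Mv².
All of this converts to potential energy at the highest point: (17/20)Mv₀² = Mgh.
Thus h = (1+k)v₀²/(2g) = 1.7 × 11.7² / (2 × 9.8) ≈ 11.9 m.

h ≈ 11.9 m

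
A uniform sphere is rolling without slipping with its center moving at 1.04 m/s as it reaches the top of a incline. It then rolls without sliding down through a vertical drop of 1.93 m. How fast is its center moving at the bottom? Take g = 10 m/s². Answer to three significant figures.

The moment of inertia is (2/5)MR², giving k ≡ I/(MR²) = 0.4.
Since it rolls without slipping, ω = v/R and KE = ½Mv² + ½Iω² = ½(1+k)Mv² = (7/10)Mv².
Energy conservation: (7/10)Mv₀² + Mgh = (7/10)Mv², so v² = v₀² + 2gh/(1+k).
v = √(1.04² + 2×10×1.93/1.4) = √28.65 ≈ 5.35 m/s.

v ≈ 5.35 m/s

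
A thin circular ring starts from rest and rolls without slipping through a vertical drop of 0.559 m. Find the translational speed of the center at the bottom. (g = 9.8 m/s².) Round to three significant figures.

The moment of inertia is MR², giving k ≡ I/(MR²) = 1.
Rolling without slipping gives ω = v/R, so the total kinetic energy is ½Mv² + ½Iω² = ½(1+k)Mv² = Mv².
Setting Mgh = Mv² gives v = √(2gh/(1+k)) = √(2·9.8·0.559/2) ≈ 2.34 m/s.

v ≈ 2.34 m/s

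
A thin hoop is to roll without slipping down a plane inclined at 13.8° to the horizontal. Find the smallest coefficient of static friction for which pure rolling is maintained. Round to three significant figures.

The moment of inertia is MR², giving k ≡ I/(MR²) = 1.
Newton's second law down the slope: Mg sinθ − f = Ma. The torque equation fR = Iα (with α = a/R) gives f = kMa.
These give a = g sinθ/(1+k) and the required friction f = kMg sinθ/(1+k).
The normal force is N = Mg cosθ, so μ_min = f/N = k tanθ/(1+k).
μ_min = 1 × tan13.8° / 2 ≈ 0.123.

μ_min ≈ 0.123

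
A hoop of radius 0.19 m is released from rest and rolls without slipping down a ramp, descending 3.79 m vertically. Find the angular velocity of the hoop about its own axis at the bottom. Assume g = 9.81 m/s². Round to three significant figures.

ω ≈ 32.1 rad/s

The moment of inertia is MR², giving k ≡ I/(MR²) = 1.
The rolling condition ω = v/R makes the rotational term ½I(v/R)² = ½kMv², so KE_total = ½(1+k)Mv² = Mv².
Energy conservation Mgh = ½(1+k)Mv² gives v = √(2gh/(1+k)) = √(2 × 9.81 × 3.79 / 2) = 6.098 m/s.
Then ω = v/R = 6.098 / 0.19 ≈ 32.1 rad/s.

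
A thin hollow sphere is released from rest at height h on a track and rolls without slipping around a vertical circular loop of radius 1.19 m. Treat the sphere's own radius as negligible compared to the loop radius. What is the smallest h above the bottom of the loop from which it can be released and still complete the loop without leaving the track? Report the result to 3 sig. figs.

The moment of inertia is (2/3)MR², giving k ≡ I/(MR²) = 2/3.
At the top of the loop, the minimum-contact condition is Mg = Mv_top²/r, so v_top² = gr.
With ω = v/R, the kinetic energy at speed v is ½(1+k)Mv² = (5/6)Mv².
Energy conservation from release (height h) to the top (height 2r): Mgh = Mg(2r) + (5/6)M·gr.
Thus h_min = 2r + (1+k)r/2 = r(2 + 1.667/2) = 1.19 × 2.833 ≈ 3.37 m.

h_min ≈ 3.37 m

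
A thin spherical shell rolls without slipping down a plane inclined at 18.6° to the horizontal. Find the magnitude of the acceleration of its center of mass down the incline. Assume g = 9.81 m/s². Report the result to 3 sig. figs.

Here I = (2/3)MR², so the shape factor k = I/(MR²) = 2/3.
Translational: Mg sinθ − f = Ma. Rotational about the CM: fR = Iα = kMRa, so f = kMa.
Eliminating f: Mg sinθ = (1+k)Ma, so a = g sinθ/(1+k) = 9.81 × sin18.6° / 1.667 ≈ 1.88 m/s².

a ≈ 1.88 m/s²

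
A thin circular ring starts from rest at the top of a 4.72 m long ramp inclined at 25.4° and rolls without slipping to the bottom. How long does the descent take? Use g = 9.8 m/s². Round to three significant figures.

t ≈ 2.12 s

The moment of inertia is MR², giving k ≡ I/(MR²) = 1.
Newton's second law down the slope: Mg sinθ − f = Ma. The torque equation fR = Iα (with α = a/R) gives f = kMa.
Hence a = g sinθ/(1+k) = 9.8×sin25.4°/2 = 2.102 m/s².
With constant a from rest, t = √(2L/a) = √(2·4.72/2.102) ≈ 2.12 s.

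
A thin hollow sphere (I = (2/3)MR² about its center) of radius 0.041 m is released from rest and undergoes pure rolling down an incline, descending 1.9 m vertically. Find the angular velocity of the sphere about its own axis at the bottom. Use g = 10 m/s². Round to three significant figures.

With I = (2/3)MR², the ratio k = I/(MR²) is 2/3.
The rolling condition ω = v/R makes the rotational term ½I(v/R)² = ½kMv², so KE_total = ½(1+k)Mv² = (5/6)Mv².
Energy conservation Mgh = ½(1+k)Mv² gives v = √(2gh/(1+k)) = √(2 × 10 × 1.9 / 1.667) = 4.775 m/s.
The angular speed follows from ω = v/R = 4.775/0.041 ≈ 116 rad/s.

ω ≈ 116 rad/s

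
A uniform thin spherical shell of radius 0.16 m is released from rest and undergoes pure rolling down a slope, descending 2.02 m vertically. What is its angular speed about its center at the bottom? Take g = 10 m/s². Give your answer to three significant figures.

ω ≈ 30.8 rad/s

The moment of inertia is (2/3)MR², giving k ≡ I/(MR²) = 2/3.
Since it rolls without slipping, ω = v/R and KE = ½Mv² + ½Iω² = ½(1+k)Mv² = (5/6)Mv².
Energy conservation Mgh = ½(1+k)Mv² gives v = √(2gh/(1+k)) = √(2 × 10 × 2.02 / 1.667) = 4.923 m/s.
Then ω = v/R = 4.923 / 0.16 ≈ 30.8 rad/s.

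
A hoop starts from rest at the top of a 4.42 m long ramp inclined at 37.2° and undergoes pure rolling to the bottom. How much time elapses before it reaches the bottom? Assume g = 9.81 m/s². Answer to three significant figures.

t ≈ 1.73 s

Here I = MR², so the shape factor k = I/(MR²) = 1.
Translational: Mg sinθ − f = Ma. Rotational about the CM: fR = Iα = kMRa, so f = kMa.
Hence a = g sinθ/(1+k) = 9.81×sin37.2°/2 = 2.966 m/s².
With constant a from rest, t = √(2L/a) = √(2·4.42/2.966) ≈ 1.73 s.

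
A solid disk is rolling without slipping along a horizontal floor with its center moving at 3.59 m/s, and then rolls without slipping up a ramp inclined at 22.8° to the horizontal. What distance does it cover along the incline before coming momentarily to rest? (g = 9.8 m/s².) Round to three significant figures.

For this body I = (1/2)MR², i.e. k = I/(MR²) = 0.5.
Pure rolling means v = ωR; then KE = ½Mv² + ½I(v/R)² = ½(1+k)Mv² = (3/4)Mv².
Setting this equal to Mgh gives the vertical rise h = (1+k)v₀²/(2g) = 1.5×3.59²/(2×9.8) = 0.9863 m.
Along the incline, d = h/sinθ = 0.9863/sin22.8° ≈ 2.55 m.

d ≈ 2.55 m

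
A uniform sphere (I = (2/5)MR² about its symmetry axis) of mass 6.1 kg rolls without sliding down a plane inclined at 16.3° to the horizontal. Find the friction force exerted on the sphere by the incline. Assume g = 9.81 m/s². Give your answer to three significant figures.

f ≈ 4.80 N

Here I = (2/5)MR², so the shape factor k = I/(MR²) = 0.4.
Translational: Mg sinθ − f = Ma. Rotational about the CM: fR = Iα = kMRa, so f = kMa.
Combining, a = g sinθ/(1+k) and f = kMa = kMg sinθ/(1+k).
f = 0.4 × 6.1 × 9.81 × sin16.3° / 1.4 ≈ 4.80 N.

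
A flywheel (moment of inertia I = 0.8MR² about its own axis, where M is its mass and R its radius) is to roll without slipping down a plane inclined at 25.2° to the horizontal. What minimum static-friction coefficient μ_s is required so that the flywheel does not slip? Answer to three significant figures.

The moment of inertia is 0.8MR², giving k ≡ I/(MR²) = 0.8.
Along the incline Mg sinθ − f = Ma, and torque about the center fR = Iα = kMR²(a/R) gives f = kMa.
These give a = g sinθ/(1+k) and the required friction f = kMg sinθ/(1+k).
The normal force is N = Mg cosθ, so μ_min = f/N = k tanθ/(1+k).
μ_min = 0.8 × tan25.2° / 1.8 ≈ 0.209.

μ_min ≈ 0.209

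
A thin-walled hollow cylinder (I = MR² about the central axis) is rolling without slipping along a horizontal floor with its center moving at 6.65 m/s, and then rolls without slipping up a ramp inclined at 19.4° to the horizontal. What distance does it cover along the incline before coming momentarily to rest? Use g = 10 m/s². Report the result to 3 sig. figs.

Here I = MR², so the shape factor k = I/(MR²) = 1.
Since it rolls without slipping, ω = v/R and KE = ½Mv² + ½Iω² = ½(1+k)Mv² = Mv².
Setting this equal to Mgh gives the vertical rise h = (1+k)v₀²/(2g) = 2×6.65²/(2×10) = 4.422 m.
Along the incline, d = h/sinθ = 4.422/sin19.4° ≈ 13.3 m.

d ≈ 13.3 m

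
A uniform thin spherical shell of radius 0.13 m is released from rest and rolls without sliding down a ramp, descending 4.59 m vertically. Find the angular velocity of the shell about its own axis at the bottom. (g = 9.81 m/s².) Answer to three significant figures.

The moment of inertia is (2/3)MR², giving k ≡ I/(MR²) = 2/3.
Since it rolls without slipping, ω = v/R and KE = ½Mv² + ½Iω² = ½(1+k)Mv² = (5/6)Mv².
Energy conservation Mgh = ½(1+k)Mv² gives v = √(2gh/(1+k)) = √(2 × 9.81 × 4.59 / 1.667) = 7.351 m/s.
The angular speed follows from ω = v/R = 7.351/0.13 ≈ 56.5 rad/s.

ω ≈ 56.5 rad/s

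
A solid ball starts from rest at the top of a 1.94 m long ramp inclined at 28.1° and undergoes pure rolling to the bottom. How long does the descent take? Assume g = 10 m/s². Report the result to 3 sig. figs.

t ≈ 1.07 s

For this body I = (2/5)MR², i.e. k = I/(MR²) = 0.4.
Along the incline Mg sinθ − f = Ma, and torque about the center fR = Iα = kMR²(a/R) gives f = kMa.
Hence a = g sinθ/(1+k) = 10×sin28.1°/1.4 = 3.364 m/s².
Starting from rest, L = ½at², so t = √(2L/a) = √(2×1.94/3.364) ≈ 1.07 s.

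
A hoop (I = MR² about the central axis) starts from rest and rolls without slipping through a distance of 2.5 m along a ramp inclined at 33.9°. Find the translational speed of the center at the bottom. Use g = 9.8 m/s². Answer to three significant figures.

Here I = MR², so the shape factor k = I/(MR²) = 1.
Rolling without slipping gives ω = v/R, so the total kinetic energy is ½Mv² + ½Iω² = ½(1+k)Mv² = Mv².
The vertical drop is h = L sinθ = 2.5 × sin33.9° = 1.394 m.
Setting Mgh = Mv² gives v = √(2gh/(1+k)) = √(2·9.8·1.394/2) ≈ 3.70 m/s.

v ≈ 3.70 m/s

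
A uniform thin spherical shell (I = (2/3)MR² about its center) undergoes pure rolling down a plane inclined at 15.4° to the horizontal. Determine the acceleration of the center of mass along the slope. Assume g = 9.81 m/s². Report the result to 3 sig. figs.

a ≈ 1.56 m/s²

The moment of inertia is (2/3)MR², giving k ≡ I/(MR²) = 2/3.
Newton's second law down the slope: Mg sinθ − f = Ma. The torque equation fR = Iα (with α = a/R) gives f = kMa.
Eliminating f: Mg sinθ = (1+k)Ma, so a = g sinθ/(1+k) = 9.81 × sin15.4° / 1.667 ≈ 1.56 m/s².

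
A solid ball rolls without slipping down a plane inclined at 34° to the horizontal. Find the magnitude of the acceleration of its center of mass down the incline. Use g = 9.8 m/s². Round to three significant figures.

a ≈ 3.91 m/s²

For this body I = (2/5)MR², i.e. k = I/(MR²) = 0.4.
Along the incline Mg sinθ − f = Ma, and torque about the center fR = Iα = kMR²(a/R) gives f = kMa.
Eliminating f: Mg sinθ = (1+k)Ma, so a = g sinθ/(1+k) = 9.8 × sin34° / 1.4 ≈ 3.91 m/s².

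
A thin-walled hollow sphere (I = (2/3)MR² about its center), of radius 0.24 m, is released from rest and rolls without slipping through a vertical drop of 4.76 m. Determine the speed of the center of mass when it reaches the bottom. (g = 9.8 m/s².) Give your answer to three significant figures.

The moment of inertia is (2/3)MR², giving k ≡ I/(MR²) = 2/3.
Rolling without slipping gives ω = v/R, so the total kinetic energy is ½Mv² + ½Iω² = ½(1+k)Mv² = (5/6)Mv².
Energy conservation: Mgh = (5/6)Mv², so v = √(2gh/(1+k)) = √(2 × 9.8 × 4.76 / 1.667) ≈ 7.48 m/s.

v ≈ 7.48 m/s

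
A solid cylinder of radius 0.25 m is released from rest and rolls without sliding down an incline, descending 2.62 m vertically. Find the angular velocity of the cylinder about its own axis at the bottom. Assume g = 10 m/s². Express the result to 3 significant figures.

For this body I = (1/2)MR², i.e. k = I/(MR²) = 0.5.
Since it rolls without slipping, ω = v/R and KE = ½Mv² + ½Iω² = ½(1+k)Mv² = (3/4)Mv².
Energy conservation Mgh = ½(1+k)Mv² gives v = √(2gh/(1+k)) = √(2 × 10 × 2.62 / 1.5) = 5.91 m/s.
The angular speed follows from ω = v/R = 5.91/0.25 ≈ 23.6 rad/s.

ω ≈ 23.6 rad/s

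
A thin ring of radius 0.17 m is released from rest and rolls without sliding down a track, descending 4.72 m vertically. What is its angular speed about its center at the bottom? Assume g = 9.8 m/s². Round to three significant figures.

For this body I = MR², i.e. k = I/(MR²) = 1.
Rolling without slipping gives ω = v/R, so the total kinetic energy is ½Mv² + ½Iω² = ½(1+k)Mv² = Mv².
Energy conservation Mgh = ½(1+k)Mv² gives v = √(2gh/(1+k)) = √(2 × 9.8 × 4.72 / 2) = 6.801 m/s.
Then ω = v/R = 6.801 / 0.17 ≈ 40.0 rad/s.

ω ≈ 40.0 rad/s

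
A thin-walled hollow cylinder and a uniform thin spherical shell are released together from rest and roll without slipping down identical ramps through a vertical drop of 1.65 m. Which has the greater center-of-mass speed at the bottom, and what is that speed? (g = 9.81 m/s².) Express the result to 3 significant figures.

For rolling without slipping, Mgh = ½(1+k)Mv² where k = I/(MR²), so v = √(2gh/(1+k)).
Thin-walled hollow cylinder: k = 1, giving v = √(2×9.81×1.65/2) = 4.023 m/s.
Uniform thin spherical shell: k = 2/3, giving v = √(2×9.81×1.65/1.667) = 4.407 m/s.
The smaller k wins: the uniform thin spherical shell, at ≈ 4.41 m/s.

the uniform thin spherical shell, at v ≈ 4.41 m/s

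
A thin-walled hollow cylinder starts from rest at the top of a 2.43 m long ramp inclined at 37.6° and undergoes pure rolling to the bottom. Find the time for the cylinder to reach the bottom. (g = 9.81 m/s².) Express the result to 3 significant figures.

t ≈ 1.27 s

With I = MR², the ratio k = I/(MR²) is 1.
Newton's second law down the slope: Mg sinθ − f = Ma. The torque equation fR = Iα (with α = a/R) gives f = kMa.
Hence a = g sinθ/(1+k) = 9.81×sin37.6°/2 = 2.993 m/s².
Starting from rest, L = ½at², so t = √(2L/a) = √(2×2.43/2.993) ≈ 1.27 s.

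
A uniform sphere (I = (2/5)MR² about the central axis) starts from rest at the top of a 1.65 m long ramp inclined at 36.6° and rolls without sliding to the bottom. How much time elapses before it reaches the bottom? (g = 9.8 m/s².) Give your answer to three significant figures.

t ≈ 0.889 s

With I = (2/5)MR², the ratio k = I/(MR²) is 0.4.
Along the incline Mg sinθ − f = Ma, and torque about the center fR = Iα = kMR²(a/R) gives f = kMa.
Hence a = g sinθ/(1+k) = 9.8×sin36.6°/1.4 = 4.174 m/s².
With constant a from rest, t = √(2L/a) = √(2·1.65/4.174) ≈ 0.889 s.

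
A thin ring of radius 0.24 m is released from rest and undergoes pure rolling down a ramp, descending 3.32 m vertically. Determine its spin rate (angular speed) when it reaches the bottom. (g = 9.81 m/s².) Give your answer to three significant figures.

ω ≈ 23.8 rad/s

For this body I = MR², i.e. k = I/(MR²) = 1.
Since it rolls without slipping, ω = v/R and KE = ½Mv² + ½Iω² = ½(1+k)Mv² = Mv².
Energy conservation Mgh = ½(1+k)Mv² gives v = √(2gh/(1+k)) = √(2 × 9.81 × 3.32 / 2) = 5.707 m/s.
Then ω = v/R = 5.707 / 0.24 ≈ 23.8 rad/s.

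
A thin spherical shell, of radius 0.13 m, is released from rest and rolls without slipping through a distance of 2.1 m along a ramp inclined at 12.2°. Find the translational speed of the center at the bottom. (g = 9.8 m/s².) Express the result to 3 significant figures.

v ≈ 2.28 m/s

Here I = (2/3)MR², so the shape factor k = I/(MR²) = 2/3.
Pure rolling means v = ωR; then KE = ½Mv² + ½I(v/R)² = ½(1+k)Mv² = (5/6)Mv².
The vertical drop is h = L sinθ = 2.1 × sin12.2° = 0.4438 m.
Setting Mgh = (5/6)Mv² gives v = √(2gh/(1+k)) = √(2·9.8·0.4438/1.667) ≈ 2.28 m/s.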